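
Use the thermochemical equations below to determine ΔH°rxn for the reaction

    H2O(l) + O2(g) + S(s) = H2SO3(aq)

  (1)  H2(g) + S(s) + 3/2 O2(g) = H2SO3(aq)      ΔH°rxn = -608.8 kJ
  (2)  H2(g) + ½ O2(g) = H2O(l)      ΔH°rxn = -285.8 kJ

ΔH°rxn = -323.0 kJ

(1) as written: -608.8 kJ
(2) reversed: +285.8 kJ
ΔH°rxn = (-608.8) + (+285.8) = -323.0 kJ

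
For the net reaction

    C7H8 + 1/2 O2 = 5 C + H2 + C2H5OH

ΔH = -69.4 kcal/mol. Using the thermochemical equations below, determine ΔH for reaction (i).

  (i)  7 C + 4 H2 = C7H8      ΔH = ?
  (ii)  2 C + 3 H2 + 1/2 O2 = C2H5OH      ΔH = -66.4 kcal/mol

(i) reversed (reverse to put C7H8 on the reactant side): contributes −x
(ii) as written (C2H5OH already on the product side): -66.4 kcal/mol
-69.4 = (-66.4) − x
x = (-69.4 − (-66.4)) / (-1) = 3.0 kcal/mol

ΔH = 3.0 kcal/mol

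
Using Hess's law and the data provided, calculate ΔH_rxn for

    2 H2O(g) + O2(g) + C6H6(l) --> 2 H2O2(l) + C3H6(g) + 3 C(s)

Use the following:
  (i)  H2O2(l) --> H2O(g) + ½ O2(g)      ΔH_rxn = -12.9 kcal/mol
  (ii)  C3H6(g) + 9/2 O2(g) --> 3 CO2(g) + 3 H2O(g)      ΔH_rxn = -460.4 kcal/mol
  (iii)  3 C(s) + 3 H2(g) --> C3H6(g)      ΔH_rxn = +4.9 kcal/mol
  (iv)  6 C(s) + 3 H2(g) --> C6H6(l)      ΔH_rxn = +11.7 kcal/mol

ΔH_rxn = 19.0 kcal/mol

(i) reversed and × 2: (-2)·(-12.9) = +25.8 kcal/mol
(ii): not needed.
(iii) as written: +4.9 kcal/mol
(iv) reversed: -11.7 kcal/mol
By Hess's law, ΔH_rxn = (-2)·(-12.9) + (1)·(+4.9) + (-1)·(+11.7) = 19.0 kcal/mol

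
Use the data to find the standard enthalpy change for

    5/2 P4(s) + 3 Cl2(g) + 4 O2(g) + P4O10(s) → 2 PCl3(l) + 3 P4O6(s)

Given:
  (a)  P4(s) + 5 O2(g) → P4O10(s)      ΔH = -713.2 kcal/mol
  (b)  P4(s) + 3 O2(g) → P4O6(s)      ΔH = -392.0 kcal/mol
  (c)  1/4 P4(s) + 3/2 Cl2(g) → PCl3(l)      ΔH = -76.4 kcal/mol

(a) reversed: +713.2 kcal/mol
(b) × 3: (3)·(-392.0) = -1176.0 kcal/mol
(c) × 2: (2)·(-76.4) = -152.8 kcal/mol
ΔH = (-1)·(-713.2) + (3)·(-392.0) + (2)·(-76.4) = -615.6 kcal/mol

ΔH = -615.6 kcal/mol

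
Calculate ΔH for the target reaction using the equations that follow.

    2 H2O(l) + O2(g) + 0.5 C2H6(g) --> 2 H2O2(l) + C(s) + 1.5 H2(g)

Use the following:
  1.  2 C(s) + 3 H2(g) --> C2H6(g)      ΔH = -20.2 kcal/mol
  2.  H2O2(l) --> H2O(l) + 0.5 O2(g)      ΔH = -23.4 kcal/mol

eq. 1 reversed and × 1/2 (reverse to put C2H6(g) on the reactant side; scale by 1/2 for the 1/2 C2H6(g)): (-1/2)·(-20.2) = +10.1 kcal/mol
eq. 2 reversed and × 2 (H2O2(l) must end up as a product; ×2 to match 2 H2O2(l) in the target): (-2)·(-23.4) = +46.8 kcal/mol
ΔH = (-1/2)·(-20.2) + (-2)·(-23.4) = 56.9 kcal/mol

ΔH = 56.9 kcal/mol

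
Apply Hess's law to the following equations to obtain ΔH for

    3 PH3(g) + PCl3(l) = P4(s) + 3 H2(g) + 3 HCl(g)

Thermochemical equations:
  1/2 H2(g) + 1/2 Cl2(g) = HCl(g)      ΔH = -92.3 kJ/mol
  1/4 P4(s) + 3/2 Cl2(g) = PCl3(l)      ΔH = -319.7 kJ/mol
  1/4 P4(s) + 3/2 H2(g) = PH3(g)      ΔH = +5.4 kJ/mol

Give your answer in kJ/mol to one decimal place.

equation 1 × 3 (×3 to match 3 HCl(g) in the target): (3)·(-92.3) = -276.9 kJ/mol
equation 2 reversed (PCl3(l) must end up as a reactant): +319.7 kJ/mol
equation 3 reversed and × 3 (PH3(g) must end up as a reactant; ×3 to match 3 PH3(g) in the target): (-3)·(+5.4) = -16.2 kJ/mol
Since enthalpy is a state function, ΔH = (-276.9) + (+319.7) + (-16.2) = 26.6 kJ/mol

ΔH = 26.6 kJ/mol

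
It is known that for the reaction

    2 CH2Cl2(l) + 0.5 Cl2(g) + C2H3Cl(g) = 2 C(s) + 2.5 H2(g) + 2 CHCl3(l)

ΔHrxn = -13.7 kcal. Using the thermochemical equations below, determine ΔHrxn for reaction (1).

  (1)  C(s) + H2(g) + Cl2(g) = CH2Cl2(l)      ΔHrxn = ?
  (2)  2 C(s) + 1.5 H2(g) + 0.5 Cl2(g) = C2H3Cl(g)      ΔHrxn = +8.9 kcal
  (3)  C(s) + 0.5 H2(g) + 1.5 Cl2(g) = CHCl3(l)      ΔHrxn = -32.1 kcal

ΔHrxn = -29.7 kcal

(1) reversed and × 2 (CH2Cl2(l) must end up as a reactant; scale by 2 for the 2 CH2Cl2(l)): contributes −2·x
(2) reversed (reverse to put C2H3Cl(g) on the reactant side): -8.9 kcal
(3) × 2 (scale by 2 for the 2 CHCl3(l)): (2)·(-32.1) = -64.2 kcal
-13.7 = (-8.9) + (-64.2) − 2·x
x = (-13.7 − (-73.1)) / (-2) = -29.7 kcal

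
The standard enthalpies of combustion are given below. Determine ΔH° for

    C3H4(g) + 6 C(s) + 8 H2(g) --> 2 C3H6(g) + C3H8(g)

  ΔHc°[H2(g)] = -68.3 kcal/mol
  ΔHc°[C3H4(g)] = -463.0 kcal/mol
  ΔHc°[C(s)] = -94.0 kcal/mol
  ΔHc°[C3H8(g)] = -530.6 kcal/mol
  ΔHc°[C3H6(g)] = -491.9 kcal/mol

With combustion enthalpies, reactants minus products:
= [1·(-463.0) + 6·(-94.0) + 8·(-68.3)] − [2·(-491.9) + 1·(-530.6)]
= -59.0 kcal/mol

ΔH° = -59.0 kcal/mol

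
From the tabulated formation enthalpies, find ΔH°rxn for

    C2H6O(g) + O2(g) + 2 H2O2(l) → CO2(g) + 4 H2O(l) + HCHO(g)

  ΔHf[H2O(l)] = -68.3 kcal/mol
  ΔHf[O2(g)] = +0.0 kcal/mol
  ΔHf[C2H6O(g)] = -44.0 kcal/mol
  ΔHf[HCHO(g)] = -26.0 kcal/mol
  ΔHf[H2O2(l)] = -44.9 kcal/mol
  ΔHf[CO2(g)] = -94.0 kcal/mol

ΔH°rxn = -259.4 kcal/mol

Products: 1·(-94.0) + 4·(-68.3) + 1·(-26.0) = -393.2
Reactants: 1·(-44.0) + 1·(+0.0) + 2·(-44.9) = -133.8
ΔH°rxn = (-393.2) − (-133.8) = -259.4 kcal/mol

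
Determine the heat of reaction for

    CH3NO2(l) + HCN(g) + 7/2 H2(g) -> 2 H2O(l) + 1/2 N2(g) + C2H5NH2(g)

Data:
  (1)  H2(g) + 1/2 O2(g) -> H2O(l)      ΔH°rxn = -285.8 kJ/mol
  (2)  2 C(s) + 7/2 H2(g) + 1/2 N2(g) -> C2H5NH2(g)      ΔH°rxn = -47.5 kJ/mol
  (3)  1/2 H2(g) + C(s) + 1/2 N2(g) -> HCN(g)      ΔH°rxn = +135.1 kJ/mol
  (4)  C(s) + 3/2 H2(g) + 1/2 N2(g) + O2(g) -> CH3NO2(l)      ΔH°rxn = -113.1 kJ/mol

ΔH°rxn = -641.1 kJ/mol

(1) × 2: (2)·(-285.8) = -571.6 kJ/mol
(2) as written: -47.5 kJ/mol
(3) reversed: -135.1 kJ/mol
(4) reversed: +113.1 kJ/mol
Summing the manipulated equations, ΔH°rxn = (-571.6) + (-47.5) + (-135.1) + (+113.1) = -641.1 kJ/mol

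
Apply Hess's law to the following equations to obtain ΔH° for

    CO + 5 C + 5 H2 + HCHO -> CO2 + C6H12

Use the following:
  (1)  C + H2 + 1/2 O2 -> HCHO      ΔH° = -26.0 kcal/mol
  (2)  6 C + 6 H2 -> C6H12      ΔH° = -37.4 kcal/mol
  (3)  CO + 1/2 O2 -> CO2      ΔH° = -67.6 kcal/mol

(1) reversed: +26.0 kcal/mol
(2) as written: -37.4 kcal/mol
(3) as written: -67.6 kcal/mol
By Hess's law, ΔH° = (-1)·(-26.0) + (1)·(-37.4) + (1)·(-67.6) = -79.0 kcal/mol

ΔH° = -79.0 kcal/mol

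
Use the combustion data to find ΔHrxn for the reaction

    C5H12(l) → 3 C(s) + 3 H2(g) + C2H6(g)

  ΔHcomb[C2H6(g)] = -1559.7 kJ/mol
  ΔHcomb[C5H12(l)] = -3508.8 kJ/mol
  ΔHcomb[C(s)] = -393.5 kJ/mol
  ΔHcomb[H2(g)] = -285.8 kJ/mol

Using ΔH = Σ nΔHc°(reactants) − Σ nΔHc°(products):
= [1·(-3508.8)] − [3·(-393.5) + 3·(-285.8) + 1·(-1559.7)]
= 88.8 kJ/mol

ΔHrxn = 88.8 kJ/mol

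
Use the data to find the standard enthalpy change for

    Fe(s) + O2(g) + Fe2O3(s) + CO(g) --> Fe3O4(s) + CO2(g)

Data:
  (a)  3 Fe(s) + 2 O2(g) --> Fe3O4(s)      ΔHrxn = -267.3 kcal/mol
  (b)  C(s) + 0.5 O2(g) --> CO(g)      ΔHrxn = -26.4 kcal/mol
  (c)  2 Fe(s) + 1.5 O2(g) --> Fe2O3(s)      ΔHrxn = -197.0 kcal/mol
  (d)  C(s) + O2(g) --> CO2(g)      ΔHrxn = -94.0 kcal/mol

(a) as written (Fe3O4(s) already on the product side): -267.3 kcal/mol
(b) reversed (CO(g) must end up as a reactant): +26.4 kcal/mol
(c) reversed (Fe2O3(s) must end up as a reactant): +197.0 kcal/mol
(d) as written (CO2(g) already on the product side): -94.0 kcal/mol
Since enthalpy is a state function, ΔHrxn = (1)·(-267.3) + (-1)·(-26.4) + (-1)·(-197.0) + (1)·(-94.0) = -137.9 kcal/mol

ΔHrxn = -137.9 kcal/mol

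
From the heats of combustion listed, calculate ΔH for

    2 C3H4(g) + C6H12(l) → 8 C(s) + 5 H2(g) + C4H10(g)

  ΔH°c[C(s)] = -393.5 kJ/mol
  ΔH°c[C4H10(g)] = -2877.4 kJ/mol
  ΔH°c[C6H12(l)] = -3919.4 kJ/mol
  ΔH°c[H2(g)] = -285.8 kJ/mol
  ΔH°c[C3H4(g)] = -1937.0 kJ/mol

ΔH = -339.0 kJ/mol

Using ΔH = Σ nΔHc°(reactants) − Σ nΔHc°(products):
= [2·(-1937.0) + 1·(-3919.4)] − [8·(-393.5) + 5·(-285.8) + 1·(-2877.4)]
= -339.0 kJ/mol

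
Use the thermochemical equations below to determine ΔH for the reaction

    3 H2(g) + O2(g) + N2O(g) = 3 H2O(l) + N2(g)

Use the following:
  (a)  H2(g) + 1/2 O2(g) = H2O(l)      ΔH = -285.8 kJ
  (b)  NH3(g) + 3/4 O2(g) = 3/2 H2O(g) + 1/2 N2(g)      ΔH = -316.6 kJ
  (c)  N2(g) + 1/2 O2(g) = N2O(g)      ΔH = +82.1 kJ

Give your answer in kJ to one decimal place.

ΔH = -939.5 kJ

(a) × 3: (3)·(-285.8) = -857.4 kJ
(b): not needed.
(c) reversed: -82.1 kJ
By Hess's law, ΔH = (-857.4) + (-82.1) = -939.5 kJ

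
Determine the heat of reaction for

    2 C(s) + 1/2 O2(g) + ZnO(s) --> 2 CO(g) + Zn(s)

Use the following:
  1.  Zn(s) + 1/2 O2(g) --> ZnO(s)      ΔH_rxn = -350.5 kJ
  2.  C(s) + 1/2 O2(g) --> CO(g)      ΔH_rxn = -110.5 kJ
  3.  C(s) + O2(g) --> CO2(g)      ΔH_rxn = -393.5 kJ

ΔH_rxn = 129.5 kJ

eq. 1 reversed (ZnO(s) must end up as a reactant): +350.5 kJ
eq. 2 × 2 (scale by 2 for the 2 CO(g)): (2)·(-110.5) = -221.0 kJ
eq. 3: not needed (CO2(g) appears nowhere else).
Summing the manipulated equations, ΔH_rxn = (-1)·(-350.5) + (2)·(-110.5) = 129.5 kJ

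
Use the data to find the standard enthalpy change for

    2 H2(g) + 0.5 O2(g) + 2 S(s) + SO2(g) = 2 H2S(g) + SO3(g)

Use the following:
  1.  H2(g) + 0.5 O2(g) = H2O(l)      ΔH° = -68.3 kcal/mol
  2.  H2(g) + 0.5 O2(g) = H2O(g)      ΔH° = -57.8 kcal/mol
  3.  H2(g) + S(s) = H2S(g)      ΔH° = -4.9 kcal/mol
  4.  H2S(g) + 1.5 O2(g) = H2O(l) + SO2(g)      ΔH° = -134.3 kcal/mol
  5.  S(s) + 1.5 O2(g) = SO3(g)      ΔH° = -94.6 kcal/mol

ΔH° = -33.5 kcal/mol

eq. 1 as written: -68.3 kcal/mol
eq. 2: not needed (H2O(g) appears nowhere else).
eq. 3 as written: -4.9 kcal/mol
eq. 4 reversed (reverse to put SO2(g) on the reactant side): +134.3 kcal/mol
eq. 5 as written (SO3(g) already on the product side): -94.6 kcal/mol
ΔH° = (-68.3) + (-4.9) + (+134.3) + (-94.6) = -33.5 kcal/mol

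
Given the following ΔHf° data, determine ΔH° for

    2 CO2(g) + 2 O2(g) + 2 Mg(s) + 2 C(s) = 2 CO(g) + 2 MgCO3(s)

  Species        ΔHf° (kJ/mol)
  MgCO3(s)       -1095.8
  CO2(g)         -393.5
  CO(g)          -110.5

ΔH°rxn = Σ nΔHf°(products) − Σ nΔHf°(reactants).
Products: 2·(-110.5) + 2·(-1095.8) = -2412.6
Reactants: 2·(-393.5) + 2·(+0.0) + 2·(+0.0) + 2·(+0.0) = -787.0
ΔH° = (-2412.6) − (-787.0) = -1625.6 kJ/mol

ΔH° = -1625.6 kJ/mol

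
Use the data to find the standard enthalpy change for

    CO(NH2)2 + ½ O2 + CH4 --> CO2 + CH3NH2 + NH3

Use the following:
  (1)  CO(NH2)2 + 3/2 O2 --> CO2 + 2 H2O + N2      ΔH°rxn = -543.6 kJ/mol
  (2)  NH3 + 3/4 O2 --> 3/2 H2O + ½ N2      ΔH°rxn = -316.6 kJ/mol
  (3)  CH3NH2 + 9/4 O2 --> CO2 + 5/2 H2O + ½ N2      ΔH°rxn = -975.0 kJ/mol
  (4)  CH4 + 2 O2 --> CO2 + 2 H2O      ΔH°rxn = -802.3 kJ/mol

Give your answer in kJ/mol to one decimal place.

(1) as written (CO(NH2)2 already on the reactant side): -543.6 kJ/mol
(2) reversed (reverse to put NH3 on the product side): +316.6 kJ/mol
(3) reversed (reverse to put CH3NH2 on the product side): +975.0 kJ/mol
(4) as written (CH4 already on the reactant side): -802.3 kJ/mol
ΔH°rxn = (-543.6) + (+316.6) + (+975.0) + (-802.3) = -54.3 kJ/mol

ΔH°rxn = -54.3 kJ/mol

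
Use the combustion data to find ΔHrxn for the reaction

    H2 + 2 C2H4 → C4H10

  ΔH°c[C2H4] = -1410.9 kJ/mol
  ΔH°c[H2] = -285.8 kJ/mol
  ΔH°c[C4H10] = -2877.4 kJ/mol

ΔHrxn = -230.2 kJ/mol

Using ΔH = Σ nΔHc°(reactants) − Σ nΔHc°(products):
= [1·(-285.8) + 2·(-1410.9)] − [1·(-2877.4)]
= -230.2 kJ/mol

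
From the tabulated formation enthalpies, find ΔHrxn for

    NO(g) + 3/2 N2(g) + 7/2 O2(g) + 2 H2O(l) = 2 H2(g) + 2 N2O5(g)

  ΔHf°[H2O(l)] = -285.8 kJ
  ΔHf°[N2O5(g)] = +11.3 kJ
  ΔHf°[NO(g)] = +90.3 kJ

ΔHrxn = 503.9 kJ

Products: 2·(+0.0) + 2·(+11.3) = +22.6
Reactants: 1·(+90.3) + 3/2·(+0.0) + 7/2·(+0.0) + 2·(-285.8) = -481.3
ΔHrxn = (+22.6) − (-481.3) = 503.9 kJ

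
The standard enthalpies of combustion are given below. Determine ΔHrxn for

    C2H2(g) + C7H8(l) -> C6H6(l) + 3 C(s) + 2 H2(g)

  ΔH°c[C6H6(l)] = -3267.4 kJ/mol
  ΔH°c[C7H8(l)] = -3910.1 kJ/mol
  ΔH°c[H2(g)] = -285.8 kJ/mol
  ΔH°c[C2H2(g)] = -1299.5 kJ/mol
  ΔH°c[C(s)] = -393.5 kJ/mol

ΔHrxn = -190.1 kJ/mol

With combustion enthalpies, reactants minus products:
= [1·(-1299.5) + 1·(-3910.1)] − [1·(-3267.4) + 3·(-393.5) + 2·(-285.8)]
= -190.1 kJ/mol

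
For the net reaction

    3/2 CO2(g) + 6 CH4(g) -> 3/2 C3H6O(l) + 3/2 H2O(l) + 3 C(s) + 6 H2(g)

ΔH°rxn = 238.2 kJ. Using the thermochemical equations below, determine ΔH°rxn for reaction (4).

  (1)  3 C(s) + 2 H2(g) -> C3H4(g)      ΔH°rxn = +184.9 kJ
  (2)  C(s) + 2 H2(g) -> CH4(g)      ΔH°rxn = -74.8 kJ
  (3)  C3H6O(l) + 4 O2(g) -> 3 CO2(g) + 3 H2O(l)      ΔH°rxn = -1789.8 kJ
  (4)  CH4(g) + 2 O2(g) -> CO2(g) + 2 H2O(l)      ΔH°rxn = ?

ΔH°rxn = -890.3 kJ

(1): not needed.
(2) reversed and × 3: (-3)·(-74.8) = +224.4 kJ
(3) reversed and × 3/2: (-3/2)·(-1789.8) = +2684.7 kJ
(4) × 3: contributes 3·x
+238.2 = (+224.4) + (+2684.7) + 3·x
x = (+238.2 − (+2909.1)) / (3) = -890.3 kJ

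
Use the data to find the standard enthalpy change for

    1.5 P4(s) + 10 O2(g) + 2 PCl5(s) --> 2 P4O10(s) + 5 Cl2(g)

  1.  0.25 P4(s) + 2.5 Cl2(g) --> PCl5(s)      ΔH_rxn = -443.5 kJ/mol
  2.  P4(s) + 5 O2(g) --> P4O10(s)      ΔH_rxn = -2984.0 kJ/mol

ΔH_rxn = -5081.0 kJ/mol

eq. 1 reversed and × 2: (-2)·(-443.5) = +887.0 kJ/mol
eq. 2 × 2: (2)·(-2984.0) = -5968.0 kJ/mol
ΔH_rxn = (+887.0) + (-5968.0) = -5081.0 kJ/mol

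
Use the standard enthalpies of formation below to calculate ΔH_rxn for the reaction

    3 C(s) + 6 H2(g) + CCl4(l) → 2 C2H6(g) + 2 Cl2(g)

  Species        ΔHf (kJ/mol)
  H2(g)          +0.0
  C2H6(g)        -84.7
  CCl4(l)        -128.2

ΔH_rxn = -41.2 kJ/mol

Products: 2·(-84.7) + 2·(+0.0) = -169.4
Reactants: 3·(+0.0) + 6·(+0.0) + 1·(-128.2) = -128.2
ΔH_rxn = (-169.4) − (-128.2) = -41.2 kJ/mol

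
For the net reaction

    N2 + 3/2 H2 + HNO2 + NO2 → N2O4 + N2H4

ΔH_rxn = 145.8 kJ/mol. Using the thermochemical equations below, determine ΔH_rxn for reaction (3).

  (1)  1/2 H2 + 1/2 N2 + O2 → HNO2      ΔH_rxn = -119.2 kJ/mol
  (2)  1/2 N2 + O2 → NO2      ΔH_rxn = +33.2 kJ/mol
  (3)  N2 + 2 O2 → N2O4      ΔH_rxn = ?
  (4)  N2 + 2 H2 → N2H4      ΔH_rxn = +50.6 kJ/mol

(1) reversed: +119.2 kJ/mol
(2) reversed: -33.2 kJ/mol
(3) as written: contributes x
(4) as written: +50.6 kJ/mol
+145.8 = (+119.2) + (-33.2) + (+50.6) + x
x = (+145.8 − (+136.6)) / (1) = 9.2 kJ/mol

ΔH_rxn = 9.2 kJ/mol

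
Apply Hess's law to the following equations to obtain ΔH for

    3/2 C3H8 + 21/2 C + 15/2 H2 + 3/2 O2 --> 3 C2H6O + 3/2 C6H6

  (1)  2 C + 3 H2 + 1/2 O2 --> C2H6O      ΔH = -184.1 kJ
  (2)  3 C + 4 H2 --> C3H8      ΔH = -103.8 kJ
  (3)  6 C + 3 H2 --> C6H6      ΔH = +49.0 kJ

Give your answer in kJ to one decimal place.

ΔH = -323.1 kJ

(1) × 3 (×3 to match 3 C2H6O in the target): (3)·(-184.1) = -552.3 kJ
(2) reversed and × 3/2 (C3H8 must end up as a reactant; ×3/2 to match 3/2 C3H8 in the target): (-3/2)·(-103.8) = +155.7 kJ
(3) × 3/2 (scale by 3/2 for the 3/2 C6H6): (3/2)·(+49.0) = +73.5 kJ
Since enthalpy is a state function, ΔH = (-552.3) + (+155.7) + (+73.5) = -323.1 kJ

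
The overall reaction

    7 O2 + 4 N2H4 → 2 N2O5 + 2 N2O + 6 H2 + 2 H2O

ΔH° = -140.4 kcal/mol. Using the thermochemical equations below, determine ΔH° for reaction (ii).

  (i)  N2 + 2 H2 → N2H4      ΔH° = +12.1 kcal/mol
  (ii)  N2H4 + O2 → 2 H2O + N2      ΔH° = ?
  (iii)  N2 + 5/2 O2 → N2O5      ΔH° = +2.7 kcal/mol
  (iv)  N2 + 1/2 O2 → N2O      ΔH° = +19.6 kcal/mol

(i) reversed and × 3: (-3)·(+12.1) = -36.3 kcal/mol
(ii) as written: contributes x
(iii) × 2: (2)·(+2.7) = +5.4 kcal/mol
(iv) × 2: (2)·(+19.6) = +39.2 kcal/mol
-140.4 = (-36.3) + (+5.4) + (+39.2) + x
x = (-140.4 − (+8.3)) / (1) = -148.7 kcal/mol

ΔH° = -148.7 kcal/mol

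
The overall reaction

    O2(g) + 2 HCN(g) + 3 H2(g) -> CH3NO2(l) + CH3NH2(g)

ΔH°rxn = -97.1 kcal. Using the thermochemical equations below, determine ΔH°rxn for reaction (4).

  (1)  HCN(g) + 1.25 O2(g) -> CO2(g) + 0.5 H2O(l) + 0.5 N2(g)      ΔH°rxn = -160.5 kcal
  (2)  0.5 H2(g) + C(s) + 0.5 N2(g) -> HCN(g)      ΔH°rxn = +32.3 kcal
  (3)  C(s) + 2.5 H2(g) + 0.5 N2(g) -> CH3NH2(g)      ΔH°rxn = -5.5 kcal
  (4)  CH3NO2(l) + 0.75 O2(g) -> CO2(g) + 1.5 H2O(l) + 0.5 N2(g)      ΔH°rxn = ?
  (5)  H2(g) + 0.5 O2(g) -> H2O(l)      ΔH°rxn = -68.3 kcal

(1) as written: -160.5 kcal
(2) reversed: -32.3 kcal
(3) as written: -5.5 kcal
(4) reversed: contributes −x
(5) as written: -68.3 kcal
-97.1 = (-160.5) + (-32.3) + (-5.5) + (-68.3) − x
x = (-97.1 − (-266.6)) / (-1) = -169.5 kcal

ΔH°rxn = -169.5 kcal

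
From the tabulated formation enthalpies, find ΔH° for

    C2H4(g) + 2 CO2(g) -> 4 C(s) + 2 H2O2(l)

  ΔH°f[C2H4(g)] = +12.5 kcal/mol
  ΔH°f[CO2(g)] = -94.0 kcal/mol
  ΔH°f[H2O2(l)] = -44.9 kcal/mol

ΔH° = 85.7 kcal/mol

ΔH°rxn = Σ nΔHf°(products) − Σ nΔHf°(reactants).
Products: 4·(+0.0) + 2·(-44.9) = -89.8
Reactants: 1·(+12.5) + 2·(-94.0) = -175.5
ΔH° = (-89.8) − (-175.5) = 85.7 kcal/mol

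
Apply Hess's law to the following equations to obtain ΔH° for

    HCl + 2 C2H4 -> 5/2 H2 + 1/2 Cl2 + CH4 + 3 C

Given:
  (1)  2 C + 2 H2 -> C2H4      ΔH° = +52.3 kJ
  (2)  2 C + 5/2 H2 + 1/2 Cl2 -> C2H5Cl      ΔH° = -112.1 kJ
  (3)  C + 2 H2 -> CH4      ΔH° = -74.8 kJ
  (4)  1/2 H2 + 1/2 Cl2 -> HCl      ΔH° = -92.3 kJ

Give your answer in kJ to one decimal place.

ΔH° = -87.1 kJ

(1) reversed and × 2 (C2H4 must end up as a reactant; ×2 to match 2 C2H4 in the target): (-2)·(+52.3) = -104.6 kJ
(2): not needed (C2H5Cl appears nowhere else).
(3) as written (CH4 already on the product side): -74.8 kJ
(4) reversed (reverse to put HCl on the reactant side): +92.3 kJ
ΔH° = (-104.6) + (-74.8) + (+92.3) = -87.1 kJ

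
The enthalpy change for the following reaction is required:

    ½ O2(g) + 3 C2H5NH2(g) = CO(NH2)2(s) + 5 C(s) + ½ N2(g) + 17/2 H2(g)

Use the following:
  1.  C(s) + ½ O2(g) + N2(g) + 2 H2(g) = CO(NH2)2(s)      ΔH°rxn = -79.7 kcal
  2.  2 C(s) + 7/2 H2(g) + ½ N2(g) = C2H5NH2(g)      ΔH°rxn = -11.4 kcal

eq. 1 as written: -79.7 kcal
eq. 2 reversed and × 3: (-3)·(-11.4) = +34.2 kcal
Since enthalpy is a state function, ΔH°rxn = (-79.7) + (+34.2) = -45.5 kcal

ΔH°rxn = -45.5 kcal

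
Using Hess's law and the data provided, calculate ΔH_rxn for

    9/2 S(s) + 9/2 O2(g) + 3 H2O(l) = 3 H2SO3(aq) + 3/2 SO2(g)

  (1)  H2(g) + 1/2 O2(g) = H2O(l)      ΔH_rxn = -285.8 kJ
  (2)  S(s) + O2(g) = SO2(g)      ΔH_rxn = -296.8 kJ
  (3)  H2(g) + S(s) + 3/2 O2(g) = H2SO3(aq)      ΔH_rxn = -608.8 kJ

ΔH_rxn = -1414.2 kJ

(1) reversed and × 3 (reverse to put H2O(l) on the reactant side; ×3 to match 3 H2O(l) in the target): (-3)·(-285.8) = +857.4 kJ
(2) × 3/2 (scale by 3/2 for the 3/2 SO2(g)): (3/2)·(-296.8) = -445.2 kJ
(3) × 3 (scale by 3 for the 3 H2SO3(aq)): (3)·(-608.8) = -1826.4 kJ
ΔH_rxn = (+857.4) + (-445.2) + (-1826.4) = -1414.2 kJ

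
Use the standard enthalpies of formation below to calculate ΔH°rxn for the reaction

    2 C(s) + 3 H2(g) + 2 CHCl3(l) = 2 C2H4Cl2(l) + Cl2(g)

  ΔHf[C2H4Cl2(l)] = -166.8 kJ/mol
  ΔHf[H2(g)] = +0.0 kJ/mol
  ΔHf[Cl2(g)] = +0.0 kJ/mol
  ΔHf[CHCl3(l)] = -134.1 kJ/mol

ΔH°rxn = Σ nΔHf°(products) − Σ nΔHf°(reactants).
Products: 2·(-166.8) + 1·(+0.0) = -333.6
Reactants: 2·(+0.0) + 3·(+0.0) + 2·(-134.1) = -268.2
ΔH°rxn = (-333.6) − (-268.2) = -65.4 kJ/mol

ΔH°rxn = -65.4 kJ/mol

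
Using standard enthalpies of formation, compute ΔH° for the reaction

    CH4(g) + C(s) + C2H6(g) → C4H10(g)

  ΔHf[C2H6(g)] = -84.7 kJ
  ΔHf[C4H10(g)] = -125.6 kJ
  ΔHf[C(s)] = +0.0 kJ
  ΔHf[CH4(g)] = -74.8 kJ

ΔH° = 33.9 kJ

Products: 1·(-125.6) = -125.6
Reactants: 1·(-74.8) + 1·(+0.0) + 1·(-84.7) = -159.5
ΔH° = (-125.6) − (-159.5) = 33.9 kJ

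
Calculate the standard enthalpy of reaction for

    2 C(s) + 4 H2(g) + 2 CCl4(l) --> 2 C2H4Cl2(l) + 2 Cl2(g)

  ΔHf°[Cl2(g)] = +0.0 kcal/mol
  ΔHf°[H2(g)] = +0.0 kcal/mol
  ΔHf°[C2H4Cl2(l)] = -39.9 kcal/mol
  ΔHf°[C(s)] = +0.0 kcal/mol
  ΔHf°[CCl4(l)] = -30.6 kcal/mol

ΔH_rxn = -18.6 kcal/mol

ΔH°rxn = Σ nΔHf°(products) − Σ nΔHf°(reactants).
Products: 2·(-39.9) + 2·(+0.0) = -79.8
Reactants: 2·(+0.0) + 4·(+0.0) + 2·(-30.6) = -61.2
ΔH_rxn = (-79.8) − (-61.2) = -18.6 kcal/mol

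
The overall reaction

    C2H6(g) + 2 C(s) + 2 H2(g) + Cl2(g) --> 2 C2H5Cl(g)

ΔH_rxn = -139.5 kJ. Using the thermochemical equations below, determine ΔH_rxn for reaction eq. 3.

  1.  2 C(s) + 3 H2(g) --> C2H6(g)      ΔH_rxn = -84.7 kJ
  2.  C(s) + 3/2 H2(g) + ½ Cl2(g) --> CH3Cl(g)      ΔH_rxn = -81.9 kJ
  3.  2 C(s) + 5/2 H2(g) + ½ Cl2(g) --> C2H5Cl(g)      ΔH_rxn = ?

ΔH_rxn = -112.1 kJ

eq. 1 reversed (C2H6(g) must end up as a reactant): +84.7 kJ
eq. 2: not needed (CH3Cl(g) appears nowhere else).
eq. 3 × 2 (×2 to match 2 C2H5Cl(g) in the target): contributes 2·x
-139.5 = (+84.7) + 2·x
x = (-139.5 − (+84.7)) / (2) = -112.1 kJ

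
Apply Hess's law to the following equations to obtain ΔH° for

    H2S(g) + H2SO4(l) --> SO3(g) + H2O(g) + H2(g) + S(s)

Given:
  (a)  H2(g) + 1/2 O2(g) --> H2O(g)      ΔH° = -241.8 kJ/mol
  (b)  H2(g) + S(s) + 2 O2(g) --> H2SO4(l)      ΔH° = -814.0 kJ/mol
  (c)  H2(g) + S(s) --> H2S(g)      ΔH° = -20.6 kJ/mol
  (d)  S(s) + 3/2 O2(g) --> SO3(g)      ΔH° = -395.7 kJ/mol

ΔH° = 197.1 kJ/mol

(a) as written (H2O(g) already on the product side): -241.8 kJ/mol
(b) reversed (H2SO4(l) must end up as a reactant): +814.0 kJ/mol
(c) reversed (H2S(g) must end up as a reactant): +20.6 kJ/mol
(d) as written (SO3(g) already on the product side): -395.7 kJ/mol
Since enthalpy is a state function, ΔH° = (-241.8) + (+814.0) + (+20.6) + (-395.7) = 197.1 kJ/mol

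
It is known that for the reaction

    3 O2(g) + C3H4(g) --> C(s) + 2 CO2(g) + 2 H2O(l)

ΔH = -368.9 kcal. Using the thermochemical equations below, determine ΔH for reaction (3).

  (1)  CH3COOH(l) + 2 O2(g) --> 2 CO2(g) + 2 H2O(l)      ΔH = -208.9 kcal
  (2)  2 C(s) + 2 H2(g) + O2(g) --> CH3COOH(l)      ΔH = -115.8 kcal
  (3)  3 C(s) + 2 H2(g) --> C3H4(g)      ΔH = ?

(1) as written: -208.9 kcal
(2) as written: -115.8 kcal
(3) reversed: contributes −x
-368.9 = (-208.9) + (-115.8) − x
x = (-368.9 − (-324.7)) / (-1) = 44.2 kcal

ΔH = 44.2 kcal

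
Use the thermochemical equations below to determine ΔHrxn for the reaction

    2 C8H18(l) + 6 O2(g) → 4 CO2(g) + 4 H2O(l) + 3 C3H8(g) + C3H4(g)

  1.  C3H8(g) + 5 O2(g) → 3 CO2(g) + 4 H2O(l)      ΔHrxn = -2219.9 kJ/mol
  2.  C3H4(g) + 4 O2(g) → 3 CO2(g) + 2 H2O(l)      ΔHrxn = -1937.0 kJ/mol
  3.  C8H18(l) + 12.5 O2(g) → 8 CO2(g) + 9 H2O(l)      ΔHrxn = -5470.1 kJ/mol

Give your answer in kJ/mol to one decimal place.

eq. 1 reversed and × 3: (-3)·(-2219.9) = +6659.7 kJ/mol
eq. 2 reversed: +1937.0 kJ/mol
eq. 3 × 2: (2)·(-5470.1) = -10940.2 kJ/mol
By Hess's law, ΔHrxn = (-3)·(-2219.9) + (-1)·(-1937.0) + (2)·(-5470.1) = -2343.5 kJ/mol

ΔHrxn = -2343.5 kJ/mol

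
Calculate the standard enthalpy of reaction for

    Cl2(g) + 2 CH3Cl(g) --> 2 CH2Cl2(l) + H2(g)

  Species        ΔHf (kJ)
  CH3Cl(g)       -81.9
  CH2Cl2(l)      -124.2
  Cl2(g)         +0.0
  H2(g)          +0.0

ΔH°rxn = Σ nΔHf°(products) − Σ nΔHf°(reactants).
Products: 2·(-124.2) + 1·(+0.0) = -248.4
Reactants: 1·(+0.0) + 2·(-81.9) = -163.8
ΔH°rxn = (-248.4) − (-163.8) = -84.6 kJ

ΔH°rxn = -84.6 kJ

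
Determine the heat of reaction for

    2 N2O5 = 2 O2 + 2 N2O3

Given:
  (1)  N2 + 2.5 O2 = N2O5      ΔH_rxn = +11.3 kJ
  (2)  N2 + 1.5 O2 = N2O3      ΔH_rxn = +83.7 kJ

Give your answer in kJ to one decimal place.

ΔH_rxn = 144.8 kJ

(1) reversed and × 2: (-2)·(+11.3) = -22.6 kJ
(2) × 2: (2)·(+83.7) = +167.4 kJ
Combining the equations, ΔH_rxn = (-2)·(+11.3) + (2)·(+83.7) = 144.8 kJ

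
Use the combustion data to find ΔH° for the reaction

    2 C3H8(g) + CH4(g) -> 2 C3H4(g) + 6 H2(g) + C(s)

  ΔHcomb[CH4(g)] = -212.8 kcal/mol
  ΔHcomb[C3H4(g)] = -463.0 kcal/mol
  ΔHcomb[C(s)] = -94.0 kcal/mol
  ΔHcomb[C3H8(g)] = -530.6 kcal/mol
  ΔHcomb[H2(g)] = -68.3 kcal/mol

ΔH° = 155.8 kcal/mol

Using ΔH = Σ nΔHc°(reactants) − Σ nΔHc°(products):
= [2·(-530.6) + 1·(-212.8)] − [2·(-463.0) + 6·(-68.3) + 1·(-94.0)]
= 155.8 kcal/mol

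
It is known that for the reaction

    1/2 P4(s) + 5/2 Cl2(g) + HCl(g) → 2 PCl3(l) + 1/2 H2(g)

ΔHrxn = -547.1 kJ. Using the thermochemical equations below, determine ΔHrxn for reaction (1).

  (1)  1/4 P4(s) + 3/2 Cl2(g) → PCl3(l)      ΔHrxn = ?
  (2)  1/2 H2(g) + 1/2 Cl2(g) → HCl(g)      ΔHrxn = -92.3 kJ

(1) × 2 (×2 to match 2 PCl3(l) in the target): contributes 2·x
(2) reversed (HCl(g) must end up as a reactant): +92.3 kJ
-547.1 = (+92.3) + 2·x
x = (-547.1 − (+92.3)) / (2) = -319.7 kJ

ΔHrxn = -319.7 kJ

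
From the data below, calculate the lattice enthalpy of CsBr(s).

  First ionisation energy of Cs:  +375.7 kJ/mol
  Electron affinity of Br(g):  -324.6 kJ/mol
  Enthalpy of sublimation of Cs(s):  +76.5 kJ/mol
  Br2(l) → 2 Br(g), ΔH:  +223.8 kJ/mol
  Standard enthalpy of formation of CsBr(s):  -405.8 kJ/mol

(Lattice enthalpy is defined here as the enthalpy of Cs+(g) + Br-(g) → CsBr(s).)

ΔHf° = 1·ΔHsub + 1·(ΣIE) + 1/2·D(Br2) + 1·EA + U
-405.8 = 1·(+76.5) + 1·(+375.7) + 1/2·(+223.8) + 1·(-324.6) + U
U = -405.8 − (+239.5) = -645.3 kJ/mol

U = -645.3 kJ/mol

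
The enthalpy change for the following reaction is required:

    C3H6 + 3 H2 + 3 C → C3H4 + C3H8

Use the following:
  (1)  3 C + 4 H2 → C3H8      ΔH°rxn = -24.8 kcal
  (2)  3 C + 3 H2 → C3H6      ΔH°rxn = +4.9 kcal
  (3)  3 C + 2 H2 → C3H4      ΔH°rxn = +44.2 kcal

(1) as written (C3H8 already on the product side): -24.8 kcal
(2) reversed (C3H6 must end up as a reactant): -4.9 kcal
(3) as written (C3H4 already on the product side): +44.2 kcal
ΔH°rxn = (-24.8) + (-4.9) + (+44.2) = 14.5 kcal

ΔH°rxn = 14.5 kcal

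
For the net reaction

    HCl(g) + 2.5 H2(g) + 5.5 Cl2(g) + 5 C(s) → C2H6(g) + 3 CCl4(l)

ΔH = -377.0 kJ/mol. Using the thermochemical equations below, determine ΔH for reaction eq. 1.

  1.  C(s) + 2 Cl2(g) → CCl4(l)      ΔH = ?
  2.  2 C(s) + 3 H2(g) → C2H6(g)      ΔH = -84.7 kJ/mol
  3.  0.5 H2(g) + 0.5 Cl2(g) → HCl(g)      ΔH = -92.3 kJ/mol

eq. 1 × 3: contributes 3·x
eq. 2 as written: -84.7 kJ/mol
eq. 3 reversed: +92.3 kJ/mol
-377.0 = (-84.7) + (+92.3) + 3·x
x = (-377.0 − (+7.6)) / (3) = -128.2 kJ/mol

ΔH = -128.2 kJ/mol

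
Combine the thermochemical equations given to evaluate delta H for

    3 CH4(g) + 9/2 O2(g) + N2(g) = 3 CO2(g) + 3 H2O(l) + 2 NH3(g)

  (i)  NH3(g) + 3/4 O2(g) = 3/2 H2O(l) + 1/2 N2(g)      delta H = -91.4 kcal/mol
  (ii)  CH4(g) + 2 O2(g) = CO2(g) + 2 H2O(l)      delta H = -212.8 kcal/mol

delta H = -455.6 kcal/mol

(i) reversed and × 2 (NH3(g) must end up as a product; ×2 to match 2 NH3(g) in the target): (-2)·(-91.4) = +182.8 kcal/mol
(ii) × 3 (×3 to match 3 CH4(g) in the target): (3)·(-212.8) = -638.4 kcal/mol
delta H = (+182.8) + (-638.4) = -455.6 kcal/mol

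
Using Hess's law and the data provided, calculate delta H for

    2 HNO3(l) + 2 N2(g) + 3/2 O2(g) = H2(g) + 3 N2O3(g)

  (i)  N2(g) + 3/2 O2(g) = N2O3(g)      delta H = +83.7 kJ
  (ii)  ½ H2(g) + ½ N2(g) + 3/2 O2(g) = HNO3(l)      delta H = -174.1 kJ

(i) × 3 (×3 to match 3 N2O3(g) in the target): (3)·(+83.7) = +251.1 kJ
(ii) reversed and × 2 (reverse to put HNO3(l) on the reactant side; ×2 to match 2 HNO3(l) in the target): (-2)·(-174.1) = +348.2 kJ
delta H = (3)·(+83.7) + (-2)·(-174.1) = 599.3 kJ

delta H = 599.3 kJ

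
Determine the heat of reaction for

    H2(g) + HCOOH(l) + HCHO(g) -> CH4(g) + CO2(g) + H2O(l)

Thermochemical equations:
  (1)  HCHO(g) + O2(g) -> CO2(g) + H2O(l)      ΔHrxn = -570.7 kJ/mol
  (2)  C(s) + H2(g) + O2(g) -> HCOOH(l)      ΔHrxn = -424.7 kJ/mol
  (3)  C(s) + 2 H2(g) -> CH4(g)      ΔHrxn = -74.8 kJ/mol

ΔHrxn = -220.8 kJ/mol

(1) as written (HCHO(g) already on the reactant side): -570.7 kJ/mol
(2) reversed (HCOOH(l) must end up as a reactant): +424.7 kJ/mol
(3) as written (CH4(g) already on the product side): -74.8 kJ/mol
Combining the equations, ΔHrxn = (-570.7) + (+424.7) + (-74.8) = -220.8 kJ/mol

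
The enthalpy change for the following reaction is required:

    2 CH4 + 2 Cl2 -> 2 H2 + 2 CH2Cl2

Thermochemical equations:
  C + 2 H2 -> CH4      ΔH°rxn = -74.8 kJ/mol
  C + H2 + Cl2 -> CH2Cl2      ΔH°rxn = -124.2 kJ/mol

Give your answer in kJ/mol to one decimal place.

equation 1 reversed and × 2: (-2)·(-74.8) = +149.6 kJ/mol
equation 2 × 2: (2)·(-124.2) = -248.4 kJ/mol
ΔH°rxn = (+149.6) + (-248.4) = -98.8 kJ/mol

ΔH°rxn = -98.8 kJ/mol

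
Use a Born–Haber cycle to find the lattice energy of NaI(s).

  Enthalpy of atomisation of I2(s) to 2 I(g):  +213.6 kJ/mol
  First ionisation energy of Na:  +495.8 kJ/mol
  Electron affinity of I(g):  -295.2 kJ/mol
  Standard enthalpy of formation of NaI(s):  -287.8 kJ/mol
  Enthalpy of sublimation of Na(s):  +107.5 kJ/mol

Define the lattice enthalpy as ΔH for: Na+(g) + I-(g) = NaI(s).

ΔHf° = 1·ΔHsub + 1·(ΣIE) + 1/2·D(I2) + 1·EA + U
-287.8 = 1·(+107.5) + 1·(+495.8) + 1/2·(+213.6) + 1·(-295.2) + U
U = -287.8 − (+414.9) = -702.7 kJ/mol

U = -702.7 kJ/mol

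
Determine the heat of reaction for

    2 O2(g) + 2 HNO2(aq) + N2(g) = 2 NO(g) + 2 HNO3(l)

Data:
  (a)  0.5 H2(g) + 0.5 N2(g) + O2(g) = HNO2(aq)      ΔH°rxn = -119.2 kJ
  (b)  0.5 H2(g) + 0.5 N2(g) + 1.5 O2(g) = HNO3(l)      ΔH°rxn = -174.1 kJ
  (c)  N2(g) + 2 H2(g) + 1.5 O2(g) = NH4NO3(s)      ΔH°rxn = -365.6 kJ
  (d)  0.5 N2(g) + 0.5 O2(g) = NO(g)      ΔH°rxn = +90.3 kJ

(a) reversed and × 2: (-2)·(-119.2) = +238.4 kJ
(b) × 2: (2)·(-174.1) = -348.2 kJ
(c): not needed.
(d) × 2: (2)·(+90.3) = +180.6 kJ
ΔH°rxn = (-2)·(-119.2) + (2)·(-174.1) + (2)·(+90.3) = 70.8 kJ

ΔH°rxn = 70.8 kJ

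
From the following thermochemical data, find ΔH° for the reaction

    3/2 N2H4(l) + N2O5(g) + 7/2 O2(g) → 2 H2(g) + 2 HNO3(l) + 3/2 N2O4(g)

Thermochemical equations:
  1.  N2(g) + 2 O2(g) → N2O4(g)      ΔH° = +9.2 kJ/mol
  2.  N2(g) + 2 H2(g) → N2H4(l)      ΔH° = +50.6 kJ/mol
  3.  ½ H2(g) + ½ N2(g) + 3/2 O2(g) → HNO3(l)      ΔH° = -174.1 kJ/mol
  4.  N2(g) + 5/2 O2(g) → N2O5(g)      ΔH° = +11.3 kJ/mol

ΔH° = -421.6 kJ/mol

eq. 1 × 3/2: (3/2)·(+9.2) = +13.8 kJ/mol
eq. 2 reversed and × 3/2: (-3/2)·(+50.6) = -75.9 kJ/mol
eq. 3 × 2: (2)·(-174.1) = -348.2 kJ/mol
eq. 4 reversed: -11.3 kJ/mol
Since enthalpy is a state function, ΔH° = (+13.8) + (-75.9) + (-348.2) + (-11.3) = -421.6 kJ/mol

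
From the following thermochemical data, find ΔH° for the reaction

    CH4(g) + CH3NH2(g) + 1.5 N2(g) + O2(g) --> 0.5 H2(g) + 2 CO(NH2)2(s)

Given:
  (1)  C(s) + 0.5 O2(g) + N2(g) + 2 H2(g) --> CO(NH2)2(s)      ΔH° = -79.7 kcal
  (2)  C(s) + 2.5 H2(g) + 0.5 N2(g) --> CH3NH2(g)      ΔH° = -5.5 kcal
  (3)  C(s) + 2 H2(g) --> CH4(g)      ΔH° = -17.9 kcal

ΔH° = -136.0 kcal

(1) × 2: (2)·(-79.7) = -159.4 kcal
(2) reversed: +5.5 kcal
(3) reversed: +17.9 kcal
ΔH° = (-159.4) + (+5.5) + (+17.9) = -136.0 kcal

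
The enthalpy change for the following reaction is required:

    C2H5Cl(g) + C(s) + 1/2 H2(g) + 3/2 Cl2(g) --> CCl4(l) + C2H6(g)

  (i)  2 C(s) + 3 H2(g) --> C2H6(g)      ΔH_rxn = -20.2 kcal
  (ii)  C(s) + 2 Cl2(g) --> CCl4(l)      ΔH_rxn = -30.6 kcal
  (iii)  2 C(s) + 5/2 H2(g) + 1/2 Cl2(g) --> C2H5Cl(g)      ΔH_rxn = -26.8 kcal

ΔH_rxn = -24.0 kcal

(i) as written: -20.2 kcal
(ii) as written: -30.6 kcal
(iii) reversed: +26.8 kcal
ΔH_rxn = (1)·(-20.2) + (1)·(-30.6) + (-1)·(-26.8) = -24.0 kcal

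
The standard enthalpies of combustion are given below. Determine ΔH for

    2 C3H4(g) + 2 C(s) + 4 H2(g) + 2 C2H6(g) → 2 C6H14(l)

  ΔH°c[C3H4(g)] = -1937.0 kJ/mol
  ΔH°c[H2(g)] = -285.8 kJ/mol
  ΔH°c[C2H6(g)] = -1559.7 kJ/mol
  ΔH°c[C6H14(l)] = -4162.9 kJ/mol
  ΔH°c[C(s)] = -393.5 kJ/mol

Using ΔH = Σ nΔHc°(reactants) − Σ nΔHc°(products):
= [2·(-1937.0) + 2·(-393.5) + 4·(-285.8) + 2·(-1559.7)] − [2·(-4162.9)]
= -597.8 kJ/mol

ΔH = -597.8 kJ/mol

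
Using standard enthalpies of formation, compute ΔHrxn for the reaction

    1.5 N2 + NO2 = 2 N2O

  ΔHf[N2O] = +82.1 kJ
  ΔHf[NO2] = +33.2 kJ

Products: 2·(+82.1) = +164.2
Reactants: 3/2·(+0.0) + 1·(+33.2) = +33.2
ΔHrxn = (+164.2) − (+33.2) = 131.0 kJ

ΔHrxn = 131.0 kJ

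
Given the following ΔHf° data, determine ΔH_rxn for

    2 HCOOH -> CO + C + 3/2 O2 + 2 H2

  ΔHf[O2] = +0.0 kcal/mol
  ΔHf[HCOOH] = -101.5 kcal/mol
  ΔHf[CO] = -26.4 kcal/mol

ΔH_rxn = 176.6 kcal/mol

Products: 1·(-26.4) + 1·(+0.0) + 3/2·(+0.0) + 2·(+0.0) = -26.4
Reactants: 2·(-101.5) = -203.0
ΔH_rxn = (-26.4) − (-203.0) = 176.6 kcal/mol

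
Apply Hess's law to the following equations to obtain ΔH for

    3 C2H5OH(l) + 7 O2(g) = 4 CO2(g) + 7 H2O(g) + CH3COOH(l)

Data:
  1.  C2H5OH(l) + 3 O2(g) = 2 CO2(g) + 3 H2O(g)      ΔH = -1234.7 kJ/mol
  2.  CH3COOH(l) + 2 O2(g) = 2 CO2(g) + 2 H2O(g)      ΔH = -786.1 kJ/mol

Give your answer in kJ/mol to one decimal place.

eq. 1 × 3: (3)·(-1234.7) = -3704.1 kJ/mol
eq. 2 reversed: +786.1 kJ/mol
By Hess's law, ΔH = (3)·(-1234.7) + (-1)·(-786.1) = -2918.0 kJ/mol

ΔH = -2918.0 kJ/mol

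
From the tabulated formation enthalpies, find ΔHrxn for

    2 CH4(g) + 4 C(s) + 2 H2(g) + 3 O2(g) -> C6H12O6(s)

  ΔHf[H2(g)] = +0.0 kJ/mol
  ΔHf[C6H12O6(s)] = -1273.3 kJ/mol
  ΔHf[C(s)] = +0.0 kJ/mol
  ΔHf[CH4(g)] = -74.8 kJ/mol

ΔHrxn = -1123.7 kJ/mol

Products: 1·(-1273.3) = -1273.3
Reactants: 2·(-74.8) + 4·(+0.0) + 2·(+0.0) + 3·(+0.0) = -149.6
ΔHrxn = (-1273.3) − (-149.6) = -1123.7 kJ/mol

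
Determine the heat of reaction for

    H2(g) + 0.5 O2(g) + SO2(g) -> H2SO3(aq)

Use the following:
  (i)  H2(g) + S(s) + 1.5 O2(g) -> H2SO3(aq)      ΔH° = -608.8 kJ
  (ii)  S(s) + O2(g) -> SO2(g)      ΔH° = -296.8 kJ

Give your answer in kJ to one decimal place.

(i) as written (H2SO3(aq) already on the product side): -608.8 kJ
(ii) reversed (reverse to put SO2(g) on the reactant side): +296.8 kJ
ΔH° = (1)·(-608.8) + (-1)·(-296.8) = -312.0 kJ

ΔH° = -312.0 kJ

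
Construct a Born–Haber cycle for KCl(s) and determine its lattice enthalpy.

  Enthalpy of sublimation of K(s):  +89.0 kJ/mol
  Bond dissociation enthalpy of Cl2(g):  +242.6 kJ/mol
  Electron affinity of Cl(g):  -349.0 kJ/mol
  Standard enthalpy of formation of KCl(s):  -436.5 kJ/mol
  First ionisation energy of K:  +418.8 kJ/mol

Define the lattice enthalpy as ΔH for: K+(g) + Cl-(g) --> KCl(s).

ΔHf° = 1·ΔHsub + 1·(ΣIE) + 1/2·D(Cl2) + 1·EA + U
-436.5 = 1·(+89.0) + 1·(+418.8) + 1/2·(+242.6) + 1·(-349.0) + U
U = -436.5 − (+280.1) = -716.6 kJ/mol

U = -716.6 kJ/mol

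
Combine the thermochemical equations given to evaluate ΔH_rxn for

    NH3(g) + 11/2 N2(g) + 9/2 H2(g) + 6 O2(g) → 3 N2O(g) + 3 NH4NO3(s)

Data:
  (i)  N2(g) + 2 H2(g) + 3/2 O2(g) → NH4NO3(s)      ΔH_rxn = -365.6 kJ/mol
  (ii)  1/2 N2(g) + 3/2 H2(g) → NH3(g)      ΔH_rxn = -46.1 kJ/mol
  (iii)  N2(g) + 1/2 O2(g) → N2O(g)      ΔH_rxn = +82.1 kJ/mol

ΔH_rxn = -804.4 kJ/mol

(i) × 3 (scale by 3 for the 3 NH4NO3(s)): (3)·(-365.6) = -1096.8 kJ/mol
(ii) reversed (NH3(g) must end up as a reactant): +46.1 kJ/mol
(iii) × 3 (×3 to match 3 N2O(g) in the target): (3)·(+82.1) = +246.3 kJ/mol
Since enthalpy is a state function, ΔH_rxn = (3)·(-365.6) + (-1)·(-46.1) + (3)·(+82.1) = -804.4 kJ/mol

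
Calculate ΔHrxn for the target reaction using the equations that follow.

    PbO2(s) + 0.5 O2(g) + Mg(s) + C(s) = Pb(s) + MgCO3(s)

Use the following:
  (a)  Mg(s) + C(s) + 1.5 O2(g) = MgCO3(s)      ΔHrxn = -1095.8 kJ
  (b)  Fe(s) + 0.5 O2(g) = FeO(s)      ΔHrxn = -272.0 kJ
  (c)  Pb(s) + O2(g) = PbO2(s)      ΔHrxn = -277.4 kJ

ΔHrxn = -818.4 kJ

(a) as written (MgCO3(s) already on the product side): -1095.8 kJ
(b): not needed (FeO(s) appears nowhere else).
(c) reversed (reverse to put PbO2(s) on the reactant side): +277.4 kJ
Combining the equations, ΔHrxn = (-1095.8) + (+277.4) = -818.4 kJ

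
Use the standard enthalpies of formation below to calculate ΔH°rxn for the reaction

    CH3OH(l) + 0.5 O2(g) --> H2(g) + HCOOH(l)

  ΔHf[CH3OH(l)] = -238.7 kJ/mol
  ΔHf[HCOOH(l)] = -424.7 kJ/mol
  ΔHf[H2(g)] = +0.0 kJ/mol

ΔH°rxn = -186.0 kJ/mol

Products: 1·(+0.0) + 1·(-424.7) = -424.7
Reactants: 1·(-238.7) + 1/2·(+0.0) = -238.7
ΔH°rxn = (-424.7) − (-238.7) = -186.0 kJ/mol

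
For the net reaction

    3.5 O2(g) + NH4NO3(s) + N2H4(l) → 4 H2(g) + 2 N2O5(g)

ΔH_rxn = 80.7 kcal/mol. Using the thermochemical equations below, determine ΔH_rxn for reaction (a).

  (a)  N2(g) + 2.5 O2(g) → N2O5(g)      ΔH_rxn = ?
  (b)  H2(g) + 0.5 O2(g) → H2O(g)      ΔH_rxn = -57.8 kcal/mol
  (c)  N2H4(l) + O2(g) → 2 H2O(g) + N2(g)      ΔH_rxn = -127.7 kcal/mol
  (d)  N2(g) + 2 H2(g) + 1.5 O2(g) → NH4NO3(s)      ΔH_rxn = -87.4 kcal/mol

ΔH_rxn = 2.7 kcal/mol

(a) × 2: contributes 2·x
(b) reversed and × 2: (-2)·(-57.8) = +115.6 kcal/mol
(c) as written: -127.7 kcal/mol
(d) reversed: +87.4 kcal/mol
+80.7 = (+115.6) + (-127.7) + (+87.4) + 2·x
x = (+80.7 − (+75.3)) / (2) = 2.7 kcal/mol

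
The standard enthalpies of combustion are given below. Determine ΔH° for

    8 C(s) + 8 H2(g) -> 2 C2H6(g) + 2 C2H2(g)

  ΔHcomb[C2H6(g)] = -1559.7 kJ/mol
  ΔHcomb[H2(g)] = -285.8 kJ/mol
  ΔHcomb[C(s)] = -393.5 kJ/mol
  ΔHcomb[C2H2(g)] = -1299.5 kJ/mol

ΔH° = 284.0 kJ/mol

Using ΔH = Σ nΔHc°(reactants) − Σ nΔHc°(products):
= [8·(-393.5) + 8·(-285.8)] − [2·(-1559.7) + 2·(-1299.5)]
= 284.0 kJ/mol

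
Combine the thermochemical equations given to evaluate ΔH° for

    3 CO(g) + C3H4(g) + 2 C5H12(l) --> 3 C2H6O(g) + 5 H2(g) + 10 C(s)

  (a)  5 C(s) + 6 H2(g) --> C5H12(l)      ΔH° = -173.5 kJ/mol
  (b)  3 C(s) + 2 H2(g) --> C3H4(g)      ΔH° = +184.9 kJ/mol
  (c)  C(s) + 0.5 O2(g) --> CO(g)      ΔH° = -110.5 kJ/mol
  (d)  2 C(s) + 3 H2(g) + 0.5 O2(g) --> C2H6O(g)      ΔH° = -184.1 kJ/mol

ΔH° = -58.7 kJ/mol

(a) reversed and × 2: (-2)·(-173.5) = +347.0 kJ/mol
(b) reversed: -184.9 kJ/mol
(c) reversed and × 3: (-3)·(-110.5) = +331.5 kJ/mol
(d) × 3: (3)·(-184.1) = -552.3 kJ/mol
ΔH° = (+347.0) + (-184.9) + (+331.5) + (-552.3) = -58.7 kJ/mol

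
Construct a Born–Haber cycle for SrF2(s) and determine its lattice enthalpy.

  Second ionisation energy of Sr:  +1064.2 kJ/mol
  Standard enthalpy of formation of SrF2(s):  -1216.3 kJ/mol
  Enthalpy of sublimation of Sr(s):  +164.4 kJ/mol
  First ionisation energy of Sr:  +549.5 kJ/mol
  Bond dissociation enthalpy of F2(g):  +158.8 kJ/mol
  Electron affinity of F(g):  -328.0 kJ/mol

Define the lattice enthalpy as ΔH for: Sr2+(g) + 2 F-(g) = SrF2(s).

U = -2497.2 kJ/mol

ΔHf° = 1·ΔHsub + 1·(ΣIE) + 1·D(F2) + 2·EA + U
-1216.3 = 1·(+164.4) + 1·(+1613.7) + 1·(+158.8) + 2·(-328.0) + U
U = -1216.3 − (+1280.9) = -2497.2 kJ/mol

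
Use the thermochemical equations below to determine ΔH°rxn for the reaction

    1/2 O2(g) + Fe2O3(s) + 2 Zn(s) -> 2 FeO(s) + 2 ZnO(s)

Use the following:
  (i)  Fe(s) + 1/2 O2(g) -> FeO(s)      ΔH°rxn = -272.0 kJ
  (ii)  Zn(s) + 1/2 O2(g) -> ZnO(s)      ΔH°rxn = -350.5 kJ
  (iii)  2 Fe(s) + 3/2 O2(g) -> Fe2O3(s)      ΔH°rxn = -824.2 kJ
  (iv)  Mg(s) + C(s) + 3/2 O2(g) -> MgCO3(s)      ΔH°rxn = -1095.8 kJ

(i) × 2 (scale by 2 for the 2 FeO(s)): (2)·(-272.0) = -544.0 kJ
(ii) × 2 (×2 to match 2 ZnO(s) in the target): (2)·(-350.5) = -701.0 kJ
(iii) reversed (Fe2O3(s) must end up as a reactant): +824.2 kJ
(iv): not needed (MgCO3(s) appears nowhere else).
ΔH°rxn = (-544.0) + (-701.0) + (+824.2) = -420.8 kJ

ΔH°rxn = -420.8 kJ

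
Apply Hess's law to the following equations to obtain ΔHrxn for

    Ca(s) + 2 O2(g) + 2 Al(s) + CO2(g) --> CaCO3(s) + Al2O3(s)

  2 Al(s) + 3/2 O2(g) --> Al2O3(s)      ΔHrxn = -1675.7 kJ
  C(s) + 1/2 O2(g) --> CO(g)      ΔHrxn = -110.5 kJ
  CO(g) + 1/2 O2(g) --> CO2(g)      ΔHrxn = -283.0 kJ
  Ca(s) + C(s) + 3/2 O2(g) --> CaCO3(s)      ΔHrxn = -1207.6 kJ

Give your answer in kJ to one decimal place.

equation 1 as written (Al2O3(s) already on the product side): -1675.7 kJ
equation 2 reversed: +110.5 kJ
equation 3 reversed (CO2(g) must end up as a reactant): +283.0 kJ
equation 4 as written (CaCO3(s) already on the product side): -1207.6 kJ
By Hess's law, ΔHrxn = (1)·(-1675.7) + (-1)·(-110.5) + (-1)·(-283.0) + (1)·(-1207.6) = -2489.8 kJ

ΔHrxn = -2489.8 kJ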